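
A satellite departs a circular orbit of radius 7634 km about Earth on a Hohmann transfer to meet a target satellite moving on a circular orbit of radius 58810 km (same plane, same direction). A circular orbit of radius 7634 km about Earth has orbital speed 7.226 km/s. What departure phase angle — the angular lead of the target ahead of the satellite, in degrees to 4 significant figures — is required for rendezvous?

From the circular-orbit relation v² = μ/r at r = 7634 km: μ = v²r = (7.226)² × 7634 = 3.98610×10^5 km³/s².
The Hohmann ellipse has a_t = (r₁ + r₂)/2 = 33222 km.
The half-period of the transfer ellipse is t = π√(a_t³/μ) = 30130 s.
Target angular speed ω₂ = √(μ/r₂³) = 4.427×10^-5 rad/s.
Angle swept by the target during transfer: ω₂·t = 1.33386 rad = 76.42°.
The satellite traverses 180° on the transfer ellipse, so the target must lead by 180° − 76.42° = 103.6°.

φ = 103.6°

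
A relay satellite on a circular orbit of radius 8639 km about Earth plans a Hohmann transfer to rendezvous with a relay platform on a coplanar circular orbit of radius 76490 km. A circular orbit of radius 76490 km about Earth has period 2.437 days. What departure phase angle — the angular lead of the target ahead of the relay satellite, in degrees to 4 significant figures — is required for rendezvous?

From Kepler's third law T² = 4π²r³/μ at r = 76490 km, T = 2.437 days = 2.437 × 86400 s = 2.105568×10^5 s: μ = 4π²r³/T² = 3.98506×10^5 km³/s².
Semi-major axis of the transfer orbit: a_t = (8639 + 76490)/2 = 42564.5 km.
The half-period of the transfer ellipse is t = π√(a_t³/μ) = 43702 s.
The target's mean motion on its circular orbit is ω₂ = √(μ/r₂³) = 2.9841×10^-5 rad/s.
Angle swept by the target during transfer: ω₂·t = 1.3041 rad = 74.72°.
The relay satellite traverses 180° on the transfer ellipse, so the target must lead by 180° − 74.72° = 105.3°.

φ = 105.3°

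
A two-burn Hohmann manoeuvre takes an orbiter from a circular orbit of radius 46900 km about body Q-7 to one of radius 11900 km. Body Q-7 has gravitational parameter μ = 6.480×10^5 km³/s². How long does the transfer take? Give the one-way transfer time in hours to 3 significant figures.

Transfer-ellipse semi-major axis a_t = (r₁ + r₂)/2 = (46900 + 11900)/2 = 29400 km.
Half the transfer-orbit period gives t = π√(a_t³/μ) = 19670 s.
Converting: 19670 s ÷ 3600 s/hour = 5.46 hours.

t = 5.46 hours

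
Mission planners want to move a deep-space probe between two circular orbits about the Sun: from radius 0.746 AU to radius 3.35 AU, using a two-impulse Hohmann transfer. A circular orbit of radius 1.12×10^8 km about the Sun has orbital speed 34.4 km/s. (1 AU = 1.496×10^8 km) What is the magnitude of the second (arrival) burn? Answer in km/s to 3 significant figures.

From the circular-orbit relation v² = μ/r at r = 1.12×10^8 km: μ = v²r = (34.4)² × 1.12×10^8 = 1.32536×10^11 km³/s².
In km: r₁ = 0.746 × 1.496×10^8 = 1.116016×10^8 km; r₂ = 3.35 × 1.496×10^8 = 5.0116×10^8 km.
Semi-major axis of the transfer orbit: a_t = (1.116016×10^8 + 5.0116×10^8)/2 = 3.063808×10^8 km.
On the circular orbit at r = 5.0116×10^8 km, v_c = √(μ/r) = 16.262 km/s.
Vis-viva on the transfer ellipse at r = 5.0116×10^8 km gives v_t = √[μ(2/r − 1/a_t)] = 9.8149 km/s.
Δv₂ = |v_t − v_c| = |9.8149 − 16.262| = 6.447 km/s.

Δv₂ = 6.45 km/s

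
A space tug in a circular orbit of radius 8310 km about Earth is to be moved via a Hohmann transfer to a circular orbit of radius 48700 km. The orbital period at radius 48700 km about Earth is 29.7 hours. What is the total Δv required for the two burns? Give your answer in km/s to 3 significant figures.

Δv = 3.44 km/s

From Kepler's third law T² = 4π²r³/μ at r = 48700 km, T = 29.7 hours = 29.7 × 3600 s = 1.0692×10^5 s: μ = 4π²r³/T² = 3.98868×10^5 km³/s².
The Hohmann ellipse has a_t = (r₁ + r₂)/2 = 28505 km.
Circular speed at r₁: v₁ = √(μ/r₁) = √(3.98868×10^5/8310) = 6.9281 km/s.
Transfer-orbit speed at r₁ (vis-viva equation): v_p = √[μ(2/r₁ − 1/a_t)] = 9.0556 km/s.
First burn Δv₁ = |v_p − v₁| = 2.1275 km/s.
At r₂, v₂ = √(μ/r₂) = 2.8619 km/s.
Transfer-orbit speed at r₂: v_a = √[μ(2/r₂ − 1/a_t)] = 1.5452 km/s.
Second burn Δv₂ = |v₂ − v_a| = 1.3167 km/s.
Δv = Δv₁ + Δv₂ = 2.1275 + 1.3167 = 3.444 km/s.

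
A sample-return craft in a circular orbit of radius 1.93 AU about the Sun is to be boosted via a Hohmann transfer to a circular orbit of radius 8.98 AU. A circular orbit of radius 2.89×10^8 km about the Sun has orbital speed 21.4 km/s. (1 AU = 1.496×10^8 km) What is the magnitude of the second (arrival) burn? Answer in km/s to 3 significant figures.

From the circular-orbit relation v² = μ/r at r = 2.89×10^8 km: μ = v²r = (21.4)² × 2.89×10^8 = 1.32350×10^11 km³/s².
In km: r₁ = 1.93 × 1.496×10^8 = 2.88728×10^8 km; r₂ = 8.98 × 1.496×10^8 = 1.343408×10^9 km.
Transfer-ellipse semi-major axis a_t = (r₁ + r₂)/2 = (2.88728×10^8 + 1.343408×10^9)/2 = 8.16068×10^8 km.
Circular speed at r = 1.343408×10^9 km: v_c = √(μ/r) = 9.926 km/s.
Vis-viva on the transfer ellipse at r = 1.343408×10^9 km gives v_t = √[μ(2/r − 1/a_t)] = 5.904 km/s.
Δv₂ = |v_t − v_c| = |5.904 − 9.926| = 4.022 km/s.

Δv₂ = 4.02 km/s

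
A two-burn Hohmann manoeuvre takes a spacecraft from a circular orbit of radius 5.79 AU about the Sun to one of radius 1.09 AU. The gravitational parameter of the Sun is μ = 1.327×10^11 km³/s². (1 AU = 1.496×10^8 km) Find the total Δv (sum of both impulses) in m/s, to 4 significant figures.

In km: r₁ = 5.79 × 1.496×10^8 = 8.66184×10^8 km; r₂ = 1.09 × 1.496×10^8 = 1.63064×10^8 km.
Semi-major axis of the transfer orbit: a_t = (8.66184×10^8 + 1.63064×10^8)/2 = 5.14624×10^8 km.
At r₁ the circular-orbit speed is v₁ = √(μ/r₁) = 12.377 km/s.
Transfer-orbit speed at r₁ (v² = μ(2/r − 1/a)): v_a = √[μ(2/r₁ − 1/a_t)] = 6.9673 km/s.
First burn Δv₁ = |v_a − v₁| = 5.410 km/s.
Circular speed at r₂: v₂ = √(μ/r₂) = 28.527 km/s.
Transfer-orbit speed at r₂: v_p = √[μ(2/r₂ − 1/a_t)] = 37.010 km/s.
Second burn Δv₂ = |v₂ − v_p| = 8.483 km/s.
Total Δv = Δv₁ + Δv₂ = 13.89 km/s.

Δv = 13890 m/s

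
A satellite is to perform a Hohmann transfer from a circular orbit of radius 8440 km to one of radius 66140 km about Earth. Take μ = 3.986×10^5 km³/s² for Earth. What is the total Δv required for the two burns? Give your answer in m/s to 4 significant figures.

Transfer-ellipse semi-major axis a_t = (r₁ + r₂)/2 = (8440 + 66140)/2 = 37290 km.
At r₁ the circular-orbit speed is v₁ = √(μ/r₁) = 6.872 km/s.
On the transfer ellipse at r₁, v² = μ(2/r − 1/a) gives v_p = √[μ(2/r₁ − 1/a_t)] = 9.152 km/s.
First burn Δv₁ = |v_p − v₁| = 2.280 km/s.
Circular speed at r₂: v₂ = √(μ/r₂) = 2.455 km/s.
Transfer-orbit speed at r₂: v_a = √[μ(2/r₂ − 1/a_t)] = 1.168 km/s.
Second burn Δv₂ = |v₂ − v_a| = 1.287 km/s.
Total Δv = Δv₁ + Δv₂ = 3.567 km/s.

Δv = 3567 m/s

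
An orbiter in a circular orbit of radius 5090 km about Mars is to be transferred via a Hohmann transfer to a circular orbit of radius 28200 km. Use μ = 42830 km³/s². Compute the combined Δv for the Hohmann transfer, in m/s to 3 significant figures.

Δv = 1430 m/s

The Hohmann ellipse has a_t = (r₁ + r₂)/2 = 16645 km.
Circular speed at r₁: v₁ = √(μ/r₁) = √(42830/5090) = 2.9008 km/s.
On the transfer ellipse at r₁, vis-viva gives v_p = √[μ(2/r₁ − 1/a_t)] = 3.7757 km/s.
First burn Δv₁ = |v_p − v₁| = 0.8749 km/s.
At r₂, v₂ = √(μ/r₂) = 1.2324 km/s.
Transfer-orbit speed at r₂: v_a = √[μ(2/r₂ − 1/a_t)] = 0.68150 km/s.
Second burn Δv₂ = |v₂ − v_a| = 0.5509 km/s.
Δv = Δv₁ + Δv₂ = 0.8749 + 0.5509 = 1.426 km/s.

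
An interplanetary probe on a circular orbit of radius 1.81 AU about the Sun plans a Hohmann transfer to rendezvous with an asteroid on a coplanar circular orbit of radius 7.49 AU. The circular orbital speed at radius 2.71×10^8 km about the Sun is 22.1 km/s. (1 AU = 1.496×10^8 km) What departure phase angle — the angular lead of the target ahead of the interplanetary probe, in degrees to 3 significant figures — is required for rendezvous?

φ = 92.0°

From the circular-orbit relation v² = μ/r at r = 2.71×10^8 km: μ = v²r = (22.1)² × 2.71×10^8 = 1.32359×10^11 km³/s².
In km: r₁ = 1.81 × 1.496×10^8 = 2.70776×10^8 km; r₂ = 7.49 × 1.496×10^8 = 1.120504×10^9 km.
Semi-major axis of the transfer orbit: a_t = (2.70776×10^8 + 1.120504×10^9)/2 = 6.9564×10^8 km.
Transfer time t = π√(a_t³/μ) = 1.5843451×10^8 s.
The target's mean motion on its circular orbit is ω₂ = √(μ/r₂³) = 9.6996665×10^-9 rad/s.
Angle swept by the target during transfer: ω₂·t = 1.5367619 rad = 88.04997°.
The interplanetary probe traverses 180° on the transfer ellipse, so the target must lead by 180° − 88.04997° = 92.0°.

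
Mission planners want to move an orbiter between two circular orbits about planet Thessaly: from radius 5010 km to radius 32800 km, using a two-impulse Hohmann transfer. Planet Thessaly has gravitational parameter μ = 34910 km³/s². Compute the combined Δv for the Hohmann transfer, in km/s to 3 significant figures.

Δv = 1.34 km/s

The Hohmann ellipse has a_t = (r₁ + r₂)/2 = 18905 km.
Circular speed at r₁: v₁ = √(μ/r₁) = √(34910/5010) = 2.6397 km/s.
Transfer-orbit speed at r₁ (vis-viva): v_p = √[μ(2/r₁ − 1/a_t)] = 3.4770 km/s.
First burn Δv₁ = |v_p − v₁| = 0.8373 km/s.
Circular speed at r₂: v₂ = √(μ/r₂) = 1.0317 km/s.
Transfer-orbit speed at r₂: v_a = √[μ(2/r₂ − 1/a_t)] = 0.53109 km/s.
Second burn Δv₂ = |v₂ − v_a| = 0.5006 km/s.
Total Δv = Δv₁ + Δv₂ = 1.338 km/s.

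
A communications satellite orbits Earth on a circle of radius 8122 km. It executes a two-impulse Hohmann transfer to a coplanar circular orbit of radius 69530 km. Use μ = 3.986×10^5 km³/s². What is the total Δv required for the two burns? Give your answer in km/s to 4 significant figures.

The Hohmann ellipse has a_t = (r₁ + r₂)/2 = 38826 km.
Circular speed at r₁: v₁ = √(μ/r₁) = √(3.986×10^5/8122) = 7.00547 km/s.
Transfer-orbit speed at r₁ (vis-viva equation): v_p = √[μ(2/r₁ − 1/a_t)] = 9.37480 km/s.
First burn Δv₁ = |v_p − v₁| = 2.36933 km/s.
Circular speed at r₂: v₂ = √(μ/r₂) = 2.39432 km/s.
Transfer-orbit speed at r₂: v_a = √[μ(2/r₂ − 1/a_t)] = 1.09510 km/s.
Second burn Δv₂ = |v₂ − v_a| = 1.29922 km/s.
Δv = Δv₁ + Δv₂ = 2.36933 + 1.29922 = 3.669 km/s.

Δv = 3.669 km/s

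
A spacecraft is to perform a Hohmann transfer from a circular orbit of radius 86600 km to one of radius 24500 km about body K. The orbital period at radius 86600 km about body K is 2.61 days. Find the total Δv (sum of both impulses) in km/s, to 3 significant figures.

Δv = 1.94 km/s

From Kepler's third law T² = 4π²r³/μ at r = 86600 km, T = 2.61 days = 2.61 × 86400 s = 2.25504×10^5 s: μ = 4π²r³/T² = 5.04202×10^5 km³/s².
The Hohmann ellipse has a_t = (r₁ + r₂)/2 = 55550 km.
Circular speed at r₁: v₁ = √(μ/r₁) = √(5.04202×10^5/86600) = 2.41292 km/s.
Transfer-orbit speed at r₁ (v² = μ(2/r − 1/a)): v_a = √[μ(2/r₁ − 1/a_t)] = 1.60245 km/s.
First burn Δv₁ = |v_a − v₁| = 0.81047 km/s.
At r₂, v₂ = √(μ/r₂) = 4.5365 km/s.
Transfer-orbit speed at r₂: v_p = √[μ(2/r₂ − 1/a_t)] = 5.6642 km/s.
Second burn Δv₂ = |v₂ − v_p| = 1.1277 km/s.
Δv = Δv₁ + Δv₂ = 0.81047 + 1.1277 = 1.938 km/s.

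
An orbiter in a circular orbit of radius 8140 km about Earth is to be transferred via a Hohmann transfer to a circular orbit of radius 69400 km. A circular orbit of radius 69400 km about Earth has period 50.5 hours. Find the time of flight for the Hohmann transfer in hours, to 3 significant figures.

From Kepler's third law T² = 4π²r³/μ at r = 69400 km, T = 50.5 hours = 50.5 × 3600 s = 1.818×10^5 s: μ = 4π²r³/T² = 3.99255×10^5 km³/s².
Semi-major axis of the transfer orbit: a_t = (8140 + 69400)/2 = 38770 km.
Transfer time t = π√(a_t³/μ) = π√((38770)³ / 3.99255×10^5) = 37950 s.
Converting: 37950 s ÷ 3600 s/hour = 10.5 hours.

t = 10.5 hours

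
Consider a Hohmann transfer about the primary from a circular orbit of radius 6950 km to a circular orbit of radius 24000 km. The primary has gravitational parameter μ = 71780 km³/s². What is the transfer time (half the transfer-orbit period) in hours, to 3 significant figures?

t = 6.27 hours

Semi-major axis of the transfer orbit: a_t = (6950 + 24000)/2 = 15475 km.
Half the transfer-orbit period gives t = π√(a_t³/μ) = 22570 s.
Converting: 22570 s ÷ 3600 s/hour = 6.27 hours.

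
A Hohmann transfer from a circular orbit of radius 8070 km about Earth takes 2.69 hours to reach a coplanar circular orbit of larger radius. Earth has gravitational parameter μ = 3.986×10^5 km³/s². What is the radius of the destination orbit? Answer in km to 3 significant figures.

Transfer time t = 2.69 hours = 9684 s, and t = π√(a_t³/μ).
So a_t = (μ t²/π²)^(1/3) = (3.986×10^5 × (9684)² / π²)^(1/3) = 15588 km.
Since a_t = (r₁ + r₂)/2, r₂ = 2a_t − r₁ = 2×15588 − 8070 = 23106 km.

r₂ = 23100 km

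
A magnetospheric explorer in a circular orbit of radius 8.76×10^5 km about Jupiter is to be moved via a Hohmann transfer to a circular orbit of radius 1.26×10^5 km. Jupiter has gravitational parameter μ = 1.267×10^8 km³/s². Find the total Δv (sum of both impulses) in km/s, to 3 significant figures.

Δv = 16.2 km/s

Transfer-ellipse semi-major axis a_t = (r₁ + r₂)/2 = (8.760×10^5 + 1.260×10^5)/2 = 5.010×10^5 km.
Circular speed at r₁: v₁ = √(μ/r₁) = √(1.267×10^8/8.760×10^5) = 12.0264 km/s.
On the transfer ellipse at r₁, vis-viva gives v_a = √[μ(2/r₁ − 1/a_t)] = 6.03119 km/s.
First burn Δv₁ = |v_a − v₁| = 5.9952 km/s.
Circular speed at r₂: v₂ = √(μ/r₂) = 31.710 km/s.
Transfer-orbit speed at r₂: v_p = √[μ(2/r₂ − 1/a_t)] = 41.931 km/s.
Second burn Δv₂ = |v₂ − v_p| = 10.221 km/s.
Total Δv = Δv₁ + Δv₂ = 16.22 km/s.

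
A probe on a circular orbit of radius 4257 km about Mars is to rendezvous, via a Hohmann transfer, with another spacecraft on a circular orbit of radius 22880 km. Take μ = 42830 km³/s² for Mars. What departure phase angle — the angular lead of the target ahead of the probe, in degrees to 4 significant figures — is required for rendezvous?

φ = 97.80°

The Hohmann ellipse has a_t = (r₁ + r₂)/2 = 13568.5 km.
The half-period of the transfer ellipse is t = π√(a_t³/μ) = 23992 s.
Target angular speed ω₂ = √(μ/r₂³) = 5.9798×10^-5 rad/s.
Angle swept by the target during transfer: ω₂·t = 1.4347 rad = 82.20°.
The probe traverses 180° on the transfer ellipse, so the target must lead by 180° − 82.20° = 97.80°.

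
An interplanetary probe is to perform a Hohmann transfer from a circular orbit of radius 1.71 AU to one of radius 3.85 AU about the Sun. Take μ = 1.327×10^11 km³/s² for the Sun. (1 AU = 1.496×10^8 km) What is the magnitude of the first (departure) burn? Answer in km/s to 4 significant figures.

Δv₁ = 4.027 km/s

In km: r₁ = 1.71 × 1.496×10^8 = 2.55816×10^8 km; r₂ = 3.85 × 1.496×10^8 = 5.7596×10^8 km.
The Hohmann ellipse has a_t = (r₁ + r₂)/2 = 4.15888×10^8 km.
On the circular orbit at r = 2.55816×10^8 km, v_c = √(μ/r) = 22.776 km/s.
Transfer-orbit speed at the same r (vis-viva, a = a_t): v_t = √[μ(2/r − 1/a_t)] = 26.803 km/s.
Δv₁ = |v_t − v_c| = |26.803 − 22.776| = 4.027 km/s.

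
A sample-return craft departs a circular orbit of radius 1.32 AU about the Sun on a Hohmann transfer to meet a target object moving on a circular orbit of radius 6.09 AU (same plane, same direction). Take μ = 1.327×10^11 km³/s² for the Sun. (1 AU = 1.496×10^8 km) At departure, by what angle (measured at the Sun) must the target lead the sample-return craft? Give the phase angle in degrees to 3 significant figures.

In km: r₁ = 1.32 × 1.496×10^8 = 1.97472×10^8 km; r₂ = 6.09 × 1.496×10^8 = 9.11064×10^8 km.
Semi-major axis of the transfer orbit: a_t = (1.97472×10^8 + 9.11064×10^8)/2 = 5.54268×10^8 km.
Transfer time t = π√(a_t³/μ) = 1.1253669×10^8 s.
Target angular speed ω₂ = √(μ/r₂³) = 1.3246835×10^-8 rad/s.
Angle swept by the target during transfer: ω₂·t = 1.49075 rad = 85.41°.
The sample-return craft traverses 180° on the transfer ellipse, so the target must lead by 180° − 85.41° = 94.6°.

φ = 94.6°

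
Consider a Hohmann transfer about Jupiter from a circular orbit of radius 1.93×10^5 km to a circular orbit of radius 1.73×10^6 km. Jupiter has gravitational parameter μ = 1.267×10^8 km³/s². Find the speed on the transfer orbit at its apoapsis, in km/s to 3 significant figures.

The Hohmann ellipse has a_t = (r₁ + r₂)/2 = 9.615×10^5 km.
At apoapsis, r = 1.730×10^6 km.
Applying v² = μ(2/r − 1/a_t): v = 3.834 km/s.

v = 3.83 km/s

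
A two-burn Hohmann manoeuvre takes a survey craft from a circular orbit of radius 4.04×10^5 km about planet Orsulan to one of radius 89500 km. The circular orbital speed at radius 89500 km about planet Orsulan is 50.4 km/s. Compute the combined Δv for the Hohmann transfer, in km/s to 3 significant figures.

From the circular-orbit relation v² = μ/r at r = 89500 km: μ = v²r = (50.4)² × 89500 = 2.27344×10^8 km³/s².
The Hohmann ellipse has a_t = (r₁ + r₂)/2 = 2.4675×10^5 km.
Circular speed at r₁: v₁ = √(μ/r₁) = √(2.27344×10^8/4.040×10^5) = 23.7220 km/s.
On the transfer ellipse at r₁, v² = μ(2/r − 1/a) gives v_a = √[μ(2/r₁ − 1/a_t)] = 14.2868 km/s.
First burn Δv₁ = |v_a − v₁| = 9.4352 km/s.
Circular speed at r₂: v₂ = √(μ/r₂) = 50.40 km/s.
Transfer-orbit speed at r₂: v_p = √[μ(2/r₂ − 1/a_t)] = 64.49 km/s.
Second burn Δv₂ = |v₂ − v_p| = 14.090 km/s.
Δv = Δv₁ + Δv₂ = 9.4352 + 14.090 = 23.53 km/s.

Δv = 23.5 km/s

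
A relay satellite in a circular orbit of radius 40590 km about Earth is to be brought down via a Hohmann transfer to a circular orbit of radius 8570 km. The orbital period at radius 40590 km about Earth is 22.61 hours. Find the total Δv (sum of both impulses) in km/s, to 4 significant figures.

Δv = 3.227 km/s

From Kepler's third law T² = 4π²r³/μ at r = 40590 km, T = 22.61 hours = 22.61 × 3600 s = 81396 s: μ = 4π²r³/T² = 3.98484×10^5 km³/s².
Semi-major axis of the transfer orbit: a_t = (40590 + 8570)/2 = 24580 km.
Circular speed at r₁: v₁ = √(μ/r₁) = √(3.98484×10^5/40590) = 3.133 km/s.
On the transfer ellipse at r₁, vis-viva gives v_a = √[μ(2/r₁ − 1/a_t)] = 1.850 km/s.
First burn Δv₁ = |v_a − v₁| = 1.283 km/s.
At r₂, v₂ = √(μ/r₂) = 6.819 km/s.
Transfer-orbit speed at r₂: v_p = √[μ(2/r₂ − 1/a_t)] = 8.763 km/s.
Second burn Δv₂ = |v₂ − v_p| = 1.944 km/s.
Total Δv = Δv₁ + Δv₂ = 3.227 km/s.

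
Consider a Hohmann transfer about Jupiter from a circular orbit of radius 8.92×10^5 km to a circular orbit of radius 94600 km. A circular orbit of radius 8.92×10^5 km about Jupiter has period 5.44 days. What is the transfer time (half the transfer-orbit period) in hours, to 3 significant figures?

t = 26.8 hours

From Kepler's third law T² = 4π²r³/μ at r = 8.92×10^5 km, T = 5.44 days = 5.44 × 86400 s = 4.70016×10^5 s: μ = 4π²r³/T² = 1.26832×10^8 km³/s².
Semi-major axis of the transfer orbit: a_t = (8.920×10^5 + 94600)/2 = 4.933×10^5 km.
Half the transfer-orbit period gives t = π√(a_t³/μ) = 96650 s.
Converting: 96650 s ÷ 3600 s/hour = 26.8 hours.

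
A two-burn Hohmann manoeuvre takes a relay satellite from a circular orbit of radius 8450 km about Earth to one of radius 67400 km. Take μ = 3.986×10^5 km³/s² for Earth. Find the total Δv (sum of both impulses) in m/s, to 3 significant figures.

Semi-major axis of the transfer orbit: a_t = (8450 + 67400)/2 = 37925 km.
At r₁ the circular-orbit speed is v₁ = √(μ/r₁) = 6.868 km/s.
Transfer-orbit speed at r₁ (vis-viva equation): v_p = √[μ(2/r₁ − 1/a_t)] = 9.156 km/s.
First burn Δv₁ = |v_p − v₁| = 2.288 km/s.
Circular speed at r₂: v₂ = √(μ/r₂) = 2.432 km/s.
Transfer-orbit speed at r₂: v_a = √[μ(2/r₂ − 1/a_t)] = 1.148 km/s.
Second burn Δv₂ = |v₂ − v_a| = 1.284 km/s.
Total Δv = Δv₁ + Δv₂ = 3.572 km/s.

Δv = 3570 m/s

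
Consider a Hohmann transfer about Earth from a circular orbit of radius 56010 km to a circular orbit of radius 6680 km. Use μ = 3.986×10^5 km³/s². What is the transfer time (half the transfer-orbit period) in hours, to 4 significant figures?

Semi-major axis of the transfer orbit: a_t = (56010 + 6680)/2 = 31345 km.
Half the transfer-orbit period gives t = π√(a_t³/μ) = 27614 s.
Converting: 27614 s ÷ 3600 s/hour = 7.671 hours.

t = 7.671 hours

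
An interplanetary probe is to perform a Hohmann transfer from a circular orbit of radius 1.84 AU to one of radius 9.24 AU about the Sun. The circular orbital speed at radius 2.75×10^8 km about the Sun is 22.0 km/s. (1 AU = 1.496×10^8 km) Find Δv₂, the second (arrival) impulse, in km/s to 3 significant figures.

Δv₂ = 4.16 km/s

From the circular-orbit relation v² = μ/r at r = 2.75×10^8 km: μ = v²r = (22.0)² × 2.75×10^8 = 1.33100×10^11 km³/s².
In km: r₁ = 1.84 × 1.496×10^8 = 2.75264×10^8 km; r₂ = 9.24 × 1.496×10^8 = 1.382304×10^9 km.
The Hohmann ellipse has a_t = (r₁ + r₂)/2 = 8.28784×10^8 km.
Circular speed at r = 1.382304×10^9 km: v_c = √(μ/r) = 9.813 km/s.
Transfer-orbit speed at the same r (vis-viva, a = a_t): v_t = √[μ(2/r − 1/a_t)] = 5.655 km/s.
Δv₂ = |v_t − v_c| = |5.655 − 9.813| = 4.158 km/s.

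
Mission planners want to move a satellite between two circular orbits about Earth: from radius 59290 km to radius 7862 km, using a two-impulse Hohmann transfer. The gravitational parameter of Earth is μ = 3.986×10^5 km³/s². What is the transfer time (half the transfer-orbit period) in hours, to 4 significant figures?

t = 8.504 hours

Transfer-ellipse semi-major axis a_t = (r₁ + r₂)/2 = (59290 + 7862)/2 = 33576 km.
Half the transfer-orbit period gives t = π√(a_t³/μ) = 30614 s.
Converting: 30614 s ÷ 3600 s/hour = 8.504 hours.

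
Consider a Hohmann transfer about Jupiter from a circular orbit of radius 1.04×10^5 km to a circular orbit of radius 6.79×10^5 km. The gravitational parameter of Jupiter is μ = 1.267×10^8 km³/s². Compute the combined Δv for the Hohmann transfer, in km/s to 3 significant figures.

Δv = 17.7 km/s

Semi-major axis of the transfer orbit: a_t = (1.040×10^5 + 6.790×10^5)/2 = 3.915×10^5 km.
Circular speed at r₁: v₁ = √(μ/r₁) = √(1.267×10^8/1.040×10^5) = 34.904 km/s.
On the transfer ellipse at r₁, v² = μ(2/r − 1/a) gives v_p = √[μ(2/r₁ − 1/a_t)] = 45.966 km/s.
First burn Δv₁ = |v_p − v₁| = 11.06 km/s.
At r₂, v₂ = √(μ/r₂) = 13.6601 km/s.
Transfer-orbit speed at r₂: v_a = √[μ(2/r₂ − 1/a_t)] = 7.04051 km/s.
Second burn Δv₂ = |v₂ − v_a| = 6.620 km/s.
Δv = Δv₁ + Δv₂ = 11.06 + 6.620 = 17.68 km/s.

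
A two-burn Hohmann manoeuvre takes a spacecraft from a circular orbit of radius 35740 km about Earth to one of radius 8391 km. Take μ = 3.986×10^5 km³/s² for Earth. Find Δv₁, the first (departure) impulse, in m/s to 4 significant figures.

Δv₁ = 1280 m/s

Transfer-ellipse semi-major axis a_t = (r₁ + r₂)/2 = (35740 + 8391)/2 = 22065.5 km.
Circular speed at r = 35740 km: v_c = √(μ/r) = 3.3396 km/s.
Transfer-orbit speed at the same r (vis-viva, a = a_t): v_t = √[μ(2/r − 1/a_t)] = 2.0594 km/s.
Δv₁ = |v_t − v_c| = |2.0594 − 3.3396| = 1.280 km/s.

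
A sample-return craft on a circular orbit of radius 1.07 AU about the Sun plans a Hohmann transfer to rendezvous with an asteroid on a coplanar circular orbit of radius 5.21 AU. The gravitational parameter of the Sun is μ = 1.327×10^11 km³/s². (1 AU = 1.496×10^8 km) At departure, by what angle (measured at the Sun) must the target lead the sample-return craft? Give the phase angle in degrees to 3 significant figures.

φ = 95.8°

In km: r₁ = 1.07 × 1.496×10^8 = 1.60072×10^8 km; r₂ = 5.21 × 1.496×10^8 = 7.79416×10^8 km.
The Hohmann ellipse has a_t = (r₁ + r₂)/2 = 4.69744×10^8 km.
Transfer time t = π√(a_t³/μ) = 8.780×10^7 s.
The target's mean motion on its circular orbit is ω₂ = √(μ/r₂³) = 1.674×10^-8 rad/s.
Angle swept by the target during transfer: ω₂·t = 1.470 rad = 84.22°.
The sample-return craft traverses 180° on the transfer ellipse, so the target must lead by 180° − 84.22° = 95.8°.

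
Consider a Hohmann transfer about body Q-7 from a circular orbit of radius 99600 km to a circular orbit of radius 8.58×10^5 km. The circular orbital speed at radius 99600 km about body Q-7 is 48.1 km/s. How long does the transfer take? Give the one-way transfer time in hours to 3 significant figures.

t = 19.0 hours

From the circular-orbit relation v² = μ/r at r = 99600 km: μ = v²r = (48.1)² × 99600 = 2.30436×10^8 km³/s².
Semi-major axis of the transfer orbit: a_t = (99600 + 8.580×10^5)/2 = 4.788×10^5 km.
By Kepler's third law the transfer-orbit period is T = 2π√(a_t³/μ), so t = T/2 = 68570 s.
Converting: 68570 s ÷ 3600 s/hour = 19.0 hours.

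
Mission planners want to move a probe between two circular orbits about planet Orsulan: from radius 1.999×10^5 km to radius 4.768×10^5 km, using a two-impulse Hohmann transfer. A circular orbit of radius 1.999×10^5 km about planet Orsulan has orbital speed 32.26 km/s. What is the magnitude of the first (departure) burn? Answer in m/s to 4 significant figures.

From the circular-orbit relation v² = μ/r at r = 1.999×10^5 km: μ = v²r = (32.26)² × 1.999×10^5 = 2.08037×10^8 km³/s².
The Hohmann ellipse has a_t = (r₁ + r₂)/2 = 3.3835×10^5 km.
On the circular orbit at r = 1.999×10^5 km, v_c = √(μ/r) = 32.260 km/s.
Vis-viva on the transfer ellipse at r = 1.999×10^5 km gives v_t = √[μ(2/r − 1/a_t)] = 38.296 km/s.
Δv₁ = |v_t − v_c| = |38.296 − 32.260| = 6.036 km/s.

Δv₁ = 6036 m/s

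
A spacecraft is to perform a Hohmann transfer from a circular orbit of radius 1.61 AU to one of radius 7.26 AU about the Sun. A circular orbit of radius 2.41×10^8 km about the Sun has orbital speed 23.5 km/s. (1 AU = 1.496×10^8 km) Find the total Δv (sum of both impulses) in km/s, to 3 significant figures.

Δv = 11.0 km/s

From the circular-orbit relation v² = μ/r at r = 2.41×10^8 km: μ = v²r = (23.5)² × 2.41×10^8 = 1.33092×10^11 km³/s².
In km: r₁ = 1.61 × 1.496×10^8 = 2.40856×10^8 km; r₂ = 7.26 × 1.496×10^8 = 1.086096×10^9 km.
Transfer-ellipse semi-major axis a_t = (r₁ + r₂)/2 = (2.40856×10^8 + 1.086096×10^9)/2 = 6.63476×10^8 km.
Circular speed at r₁: v₁ = √(μ/r₁) = √(1.33092×10^11/2.40856×10^8) = 23.507 km/s.
Transfer-orbit speed at r₁ (v² = μ(2/r − 1/a)): v_p = √[μ(2/r₁ − 1/a_t)] = 30.076 km/s.
First burn Δv₁ = |v_p − v₁| = 6.569 km/s.
Circular speed at r₂: v₂ = √(μ/r₂) = 11.07 km/s.
Transfer-orbit speed at r₂: v_a = √[μ(2/r₂ − 1/a_t)] = 6.670 km/s.
Second burn Δv₂ = |v₂ − v_a| = 4.400 km/s.
Total Δv = Δv₁ + Δv₂ = 10.97 km/s.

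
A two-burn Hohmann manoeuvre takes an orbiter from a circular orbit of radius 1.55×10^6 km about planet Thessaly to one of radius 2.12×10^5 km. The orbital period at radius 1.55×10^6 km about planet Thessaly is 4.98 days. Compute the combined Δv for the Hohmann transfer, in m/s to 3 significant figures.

From Kepler's third law T² = 4π²r³/μ at r = 1.55×10^6 km, T = 4.98 days = 4.98 × 86400 s = 4.30272×10^5 s: μ = 4π²r³/T² = 7.94088×10^8 km³/s².
Transfer-ellipse semi-major axis a_t = (r₁ + r₂)/2 = (1.550×10^6 + 2.120×10^5)/2 = 8.810×10^5 km.
At r₁ the circular-orbit speed is v₁ = √(μ/r₁) = 22.63 km/s.
Transfer-orbit speed at r₁ (vis-viva): v_a = √[μ(2/r₁ − 1/a_t)] = 11.10 km/s.
First burn Δv₁ = |v_a − v₁| = 11.53 km/s.
At r₂, v₂ = √(μ/r₂) = 61.20 km/s.
Transfer-orbit speed at r₂: v_p = √[μ(2/r₂ − 1/a_t)] = 81.18 km/s.
Second burn Δv₂ = |v₂ − v_p| = 19.98 km/s.
Δv = Δv₁ + Δv₂ = 11.53 + 19.98 = 31.51 km/s.

Δv = 31500 m/s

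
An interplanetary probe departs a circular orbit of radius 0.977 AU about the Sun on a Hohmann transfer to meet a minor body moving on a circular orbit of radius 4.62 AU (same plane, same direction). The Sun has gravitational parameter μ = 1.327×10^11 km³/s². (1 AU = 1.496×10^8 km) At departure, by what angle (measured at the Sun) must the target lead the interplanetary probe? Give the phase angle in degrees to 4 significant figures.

φ = 95.14°

In km: r₁ = 0.977 × 1.496×10^8 = 1.461592×10^8 km; r₂ = 4.62 × 1.496×10^8 = 6.91152×10^8 km.
Semi-major axis of the transfer orbit: a_t = (1.461592×10^8 + 6.91152×10^8)/2 = 4.186556×10^8 km.
Transfer time t = π√(a_t³/μ) = 7.388×10^7 s.
The target's mean motion on its circular orbit is ω₂ = √(μ/r₂³) = 2.005×10^-8 rad/s.
Angle swept by the target during transfer: ω₂·t = 1.481 rad = 84.86°.
The interplanetary probe traverses 180° on the transfer ellipse, so the target must lead by 180° − 84.86° = 95.14°.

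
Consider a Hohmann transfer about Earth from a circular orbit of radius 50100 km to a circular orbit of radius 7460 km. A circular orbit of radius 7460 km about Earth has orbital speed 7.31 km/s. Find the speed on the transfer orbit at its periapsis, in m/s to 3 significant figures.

From the circular-orbit relation v² = μ/r at r = 7460 km: μ = v²r = (7.31)² × 7460 = 3.98633×10^5 km³/s².
The Hohmann ellipse has a_t = (r₁ + r₂)/2 = 28780 km.
At periapsis, r = 7460 km.
Applying v² = μ(2/r − 1/a_t): v = 9.645 km/s.

v = 9640 m/s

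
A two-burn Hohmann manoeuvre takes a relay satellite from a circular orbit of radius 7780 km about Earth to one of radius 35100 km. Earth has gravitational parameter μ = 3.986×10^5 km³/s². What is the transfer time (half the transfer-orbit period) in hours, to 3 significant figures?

The Hohmann ellipse has a_t = (r₁ + r₂)/2 = 21440 km.
Half the transfer-orbit period gives t = π√(a_t³/μ) = 15620 s.
Converting: 15620 s ÷ 3600 s/hour = 4.34 hours.

t = 4.34 hours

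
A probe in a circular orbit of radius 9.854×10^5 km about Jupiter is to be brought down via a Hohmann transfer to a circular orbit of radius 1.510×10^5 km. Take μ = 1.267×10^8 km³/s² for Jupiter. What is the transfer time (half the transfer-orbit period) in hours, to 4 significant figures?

The Hohmann ellipse has a_t = (r₁ + r₂)/2 = 5.682×10^5 km.
By Kepler's third law the transfer-orbit period is T = 2π√(a_t³/μ), so t = T/2 = 1.1954×10^5 s.
Converting: 1.1954×10^5 s ÷ 3600 s/hour = 33.21 hours.

t = 33.21 hours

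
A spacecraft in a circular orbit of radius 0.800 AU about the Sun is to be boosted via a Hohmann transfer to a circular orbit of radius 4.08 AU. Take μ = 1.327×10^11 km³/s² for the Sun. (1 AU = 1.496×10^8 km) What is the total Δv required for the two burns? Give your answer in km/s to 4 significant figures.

In km: r₁ = 0.800 × 1.496×10^8 = 1.1968×10^8 km; r₂ = 4.08 × 1.496×10^8 = 6.10368×10^8 km.
Transfer-ellipse semi-major axis a_t = (r₁ + r₂)/2 = (1.1968×10^8 + 6.10368×10^8)/2 = 3.65024×10^8 km.
At r₁ the circular-orbit speed is v₁ = √(μ/r₁) = 33.30 km/s.
Transfer-orbit speed at r₁ (vis-viva equation): v_p = √[μ(2/r₁ − 1/a_t)] = 43.06 km/s.
First burn Δv₁ = |v_p − v₁| = 9.760 km/s.
Circular speed at r₂: v₂ = √(μ/r₂) = 14.745 km/s.
Transfer-orbit speed at r₂: v_a = √[μ(2/r₂ − 1/a_t)] = 8.4429 km/s.
Second burn Δv₂ = |v₂ − v_a| = 6.302 km/s.
Δv = Δv₁ + Δv₂ = 9.760 + 6.302 = 16.06 km/s.

Δv = 16.06 km/s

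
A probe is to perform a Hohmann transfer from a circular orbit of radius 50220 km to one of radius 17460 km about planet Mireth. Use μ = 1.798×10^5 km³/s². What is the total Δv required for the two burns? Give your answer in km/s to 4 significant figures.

Semi-major axis of the transfer orbit: a_t = (50220 + 17460)/2 = 33840 km.
At r₁ the circular-orbit speed is v₁ = √(μ/r₁) = 1.892 km/s.
On the transfer ellipse at r₁, v² = μ(2/r − 1/a) gives v_a = √[μ(2/r₁ − 1/a_t)] = 1.359 km/s.
First burn Δv₁ = |v_a − v₁| = 0.5330 km/s.
Circular speed at r₂: v₂ = √(μ/r₂) = 3.2090222 km/s.
Transfer-orbit speed at r₂: v_p = √[μ(2/r₂ − 1/a_t)] = 3.9092721 km/s.
Second burn Δv₂ = |v₂ − v_p| = 0.7002 km/s.
Total Δv = Δv₁ + Δv₂ = 1.233 km/s.

Δv = 1.233 km/s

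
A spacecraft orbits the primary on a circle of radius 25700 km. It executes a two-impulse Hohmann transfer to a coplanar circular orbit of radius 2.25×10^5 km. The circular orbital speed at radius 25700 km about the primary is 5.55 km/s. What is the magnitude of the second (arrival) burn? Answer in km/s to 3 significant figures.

From the circular-orbit relation v² = μ/r at r = 25700 km: μ = v²r = (5.55)² × 25700 = 7.91624×10^5 km³/s².
Semi-major axis of the transfer orbit: a_t = (25700 + 2.250×10^5)/2 = 1.2535×10^5 km.
Circular speed at r = 2.250×10^5 km: v_c = √(μ/r) = 1.8757 km/s.
Vis-viva on the transfer ellipse at r = 2.250×10^5 km gives v_t = √[μ(2/r − 1/a_t)] = 0.84932 km/s.
Δv₂ = |v_t − v_c| = |0.84932 − 1.8757| = 1.026 km/s.

Δv₂ = 1.03 km/s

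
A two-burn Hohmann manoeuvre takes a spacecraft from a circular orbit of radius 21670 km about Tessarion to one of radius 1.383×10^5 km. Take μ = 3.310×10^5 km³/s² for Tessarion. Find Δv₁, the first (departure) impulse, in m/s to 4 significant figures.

Δv₁ = 1231 m/s

The Hohmann ellipse has a_t = (r₁ + r₂)/2 = 79985 km.
On the circular orbit at r = 21670 km, v_c = √(μ/r) = 3.908 km/s.
Transfer-orbit speed at the same r (vis-viva, a = a_t): v_t = √[μ(2/r − 1/a_t)] = 5.139 km/s.
Δv₁ = |v_t − v_c| = |5.139 − 3.908| = 1.231 km/s.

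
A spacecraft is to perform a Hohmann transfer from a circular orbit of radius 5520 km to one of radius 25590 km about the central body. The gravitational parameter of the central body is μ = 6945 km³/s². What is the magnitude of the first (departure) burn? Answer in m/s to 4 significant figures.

Δv₁ = 317.0 m/s

Semi-major axis of the transfer orbit: a_t = (5520 + 25590)/2 = 15555 km.
On the circular orbit at r = 5520 km, v_c = √(μ/r) = 1.122 km/s.
Transfer-orbit speed at the same r (vis-viva, a = a_t): v_t = √[μ(2/r − 1/a_t)] = 1.439 km/s.
Δv₁ = |v_t − v_c| = |1.439 − 1.122| = 0.3170 km/s.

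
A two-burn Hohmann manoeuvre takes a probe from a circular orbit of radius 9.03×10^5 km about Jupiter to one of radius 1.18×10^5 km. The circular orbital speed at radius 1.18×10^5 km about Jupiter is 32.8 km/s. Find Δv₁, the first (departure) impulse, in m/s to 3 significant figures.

From the circular-orbit relation v² = μ/r at r = 1.18×10^5 km: μ = v²r = (32.8)² × 1.18×10^5 = 1.26949×10^8 km³/s².
Semi-major axis of the transfer orbit: a_t = (9.030×10^5 + 1.180×10^5)/2 = 5.105×10^5 km.
On the circular orbit at r = 9.030×10^5 km, v_c = √(μ/r) = 11.8569 km/s.
Transfer-orbit speed at the same r (vis-viva, a = a_t): v_t = √[μ(2/r − 1/a_t)] = 5.70052 km/s.
Δv₁ = |v_t − v_c| = |5.70052 − 11.8569| = 6.156 km/s.

Δv₁ = 6160 m/s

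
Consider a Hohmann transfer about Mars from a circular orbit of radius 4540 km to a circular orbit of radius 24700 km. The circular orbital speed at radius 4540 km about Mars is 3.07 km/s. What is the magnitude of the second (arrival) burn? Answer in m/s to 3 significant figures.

Δv₂ = 583 m/s

From the circular-orbit relation v² = μ/r at r = 4540 km: μ = v²r = (3.07)² × 4540 = 42789.0 km³/s².
The Hohmann ellipse has a_t = (r₁ + r₂)/2 = 14620 km.
On the circular orbit at r = 24700 km, v_c = √(μ/r) = 1.31619 km/s.
Transfer-orbit speed at the same r (vis-viva, a = a_t): v_t = √[μ(2/r − 1/a_t)] = 0.733453 km/s.
Δv₂ = |v_t − v_c| = |0.733453 − 1.31619| = 0.5827 km/s.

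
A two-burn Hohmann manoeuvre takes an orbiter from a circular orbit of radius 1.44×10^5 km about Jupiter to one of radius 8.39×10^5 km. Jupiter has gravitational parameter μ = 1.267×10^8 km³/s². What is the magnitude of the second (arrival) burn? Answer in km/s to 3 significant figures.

Transfer-ellipse semi-major axis a_t = (r₁ + r₂)/2 = (1.440×10^5 + 8.390×10^5)/2 = 4.915×10^5 km.
Circular speed at r = 8.390×10^5 km: v_c = √(μ/r) = 12.289 km/s.
Transfer-orbit speed at the same r (vis-viva, a = a_t): v_t = √[μ(2/r − 1/a_t)] = 6.6516 km/s.
Δv₂ = |v_t − v_c| = |6.6516 − 12.289| = 5.637 km/s.

Δv₂ = 5.64 km/s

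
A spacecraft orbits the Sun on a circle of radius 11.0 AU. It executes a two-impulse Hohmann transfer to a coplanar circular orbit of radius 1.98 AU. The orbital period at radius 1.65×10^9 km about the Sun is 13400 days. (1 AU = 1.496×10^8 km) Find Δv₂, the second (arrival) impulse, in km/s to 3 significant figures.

From Kepler's third law T² = 4π²r³/μ at r = 1.65×10^9 km, T = 13400 days = 13400 × 86400 s = 1.15776×10^9 s: μ = 4π²r³/T² = 1.32304×10^11 km³/s².
In km: r₁ = 11.0 × 1.496×10^8 = 1.6456×10^9 km; r₂ = 1.98 × 1.496×10^8 = 2.96208×10^8 km.
The Hohmann ellipse has a_t = (r₁ + r₂)/2 = 9.70904×10^8 km.
On the circular orbit at r = 2.96208×10^8 km, v_c = √(μ/r) = 21.13 km/s.
Transfer-orbit speed at the same r (vis-viva, a = a_t): v_t = √[μ(2/r − 1/a_t)] = 27.51 km/s.
Δv₂ = |v_t − v_c| = |27.51 − 21.13| = 6.380 km/s.

Δv₂ = 6.38 km/s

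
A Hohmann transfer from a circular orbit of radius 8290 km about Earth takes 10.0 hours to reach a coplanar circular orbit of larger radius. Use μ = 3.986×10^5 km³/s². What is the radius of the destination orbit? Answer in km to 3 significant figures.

Transfer time t = 10.0 hours = 36000 s, and t = π√(a_t³/μ).
So a_t = (μ t²/π²)^(1/3) = (3.986×10^5 × (36000)² / π²)^(1/3) = 37407 km.
Since a_t = (r₁ + r₂)/2, r₂ = 2a_t − r₁ = 2×37407 − 8290 = 66524 km.

r₂ = 66500 km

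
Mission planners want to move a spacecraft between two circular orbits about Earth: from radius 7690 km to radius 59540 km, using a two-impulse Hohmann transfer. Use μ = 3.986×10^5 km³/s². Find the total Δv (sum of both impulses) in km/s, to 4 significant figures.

Semi-major axis of the transfer orbit: a_t = (7690 + 59540)/2 = 33615 km.
Circular speed at r₁: v₁ = √(μ/r₁) = √(3.986×10^5/7690) = 7.200 km/s.
On the transfer ellipse at r₁, vis-viva gives v_p = √[μ(2/r₁ − 1/a_t)] = 9.582 km/s.
First burn Δv₁ = |v_p − v₁| = 2.382 km/s.
Circular speed at r₂: v₂ = √(μ/r₂) = 2.5874 km/s.
Transfer-orbit speed at r₂: v_a = √[μ(2/r₂ − 1/a_t)] = 1.2375 km/s.
Second burn Δv₂ = |v₂ − v_a| = 1.350 km/s.
Δv = Δv₁ + Δv₂ = 2.382 + 1.350 = 3.732 km/s.

Δv = 3.732 km/s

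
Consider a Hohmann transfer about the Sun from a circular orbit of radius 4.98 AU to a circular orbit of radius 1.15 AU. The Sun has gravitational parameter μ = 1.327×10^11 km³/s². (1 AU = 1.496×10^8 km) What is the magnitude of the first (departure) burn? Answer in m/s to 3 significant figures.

In km: r₁ = 4.98 × 1.496×10^8 = 7.45008×10^8 km; r₂ = 1.15 × 1.496×10^8 = 1.7204×10^8 km.
Semi-major axis of the transfer orbit: a_t = (7.45008×10^8 + 1.7204×10^8)/2 = 4.58524×10^8 km.
On the circular orbit at r = 7.45008×10^8 km, v_c = √(μ/r) = 13.346 km/s.
Transfer-orbit speed at the same r (vis-viva, a = a_t): v_t = √[μ(2/r − 1/a_t)] = 8.1750 km/s.
Δv₁ = |v_t − v_c| = |8.1750 − 13.346| = 5.171 km/s.

Δv₁ = 5170 m/s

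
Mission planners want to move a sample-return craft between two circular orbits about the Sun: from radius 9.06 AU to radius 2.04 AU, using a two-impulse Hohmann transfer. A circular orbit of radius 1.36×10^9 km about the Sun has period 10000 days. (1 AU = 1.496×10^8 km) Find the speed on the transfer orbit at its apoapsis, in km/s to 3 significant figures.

From Kepler's third law T² = 4π²r³/μ at r = 1.36×10^9 km, T = 10000 days = 10000 × 86400 s = 8.640×10^8 s: μ = 4π²r³/T² = 1.33030×10^11 km³/s².
In km: r₁ = 9.06 × 1.496×10^8 = 1.355376×10^9 km; r₂ = 2.04 × 1.496×10^8 = 3.05184×10^8 km.
The Hohmann ellipse has a_t = (r₁ + r₂)/2 = 8.3028×10^8 km.
At apoapsis, r = 1.355376×10^9 km.
Applying v² = μ(2/r − 1/a_t): v = 6.006 km/s.

v = 6.01 km/s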